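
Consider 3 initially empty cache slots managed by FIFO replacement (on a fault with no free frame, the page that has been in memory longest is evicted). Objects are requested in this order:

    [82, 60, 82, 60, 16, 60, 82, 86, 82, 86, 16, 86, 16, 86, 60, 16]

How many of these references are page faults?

82: miss, frames [82]
60: miss, frames [82, 60]
82: hit
60: hit
16: miss, frames [82, 60, 16]
60: hit
82: hit
86: miss, evict 82, frames [60, 16, 86]
82: miss, evict 60, frames [16, 86, 82]
86: hit
16: hit
86: hit
16: hit
86: hit
60: miss, evict 16, frames [86, 82, 60]
16: miss, evict 86, frames [82, 60, 16]
Page faults: 7.

7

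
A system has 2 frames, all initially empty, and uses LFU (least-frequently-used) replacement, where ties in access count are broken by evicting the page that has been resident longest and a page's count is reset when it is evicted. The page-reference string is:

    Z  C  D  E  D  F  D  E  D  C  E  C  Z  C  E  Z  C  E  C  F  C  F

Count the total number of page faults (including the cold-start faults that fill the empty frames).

19

Z -> fault, frames (Z)
C -> fault, frames (Z C)
D -> fault, evict Z, frames (C D)
E -> fault, evict C, frames (D E)
D -> hit
F -> fault, evict E, frames (D F)
D -> hit
E -> fault, evict F, frames (D E)
D -> hit
C -> fault, evict E, frames (D C)
E -> fault, evict C, frames (D E)
C -> fault, evict E, frames (D C)
Z -> fault, evict C, frames (D Z)
C -> fault, evict Z, frames (D C)
E -> fault, evict C, frames (D E)
Z -> fault, evict E, frames (D Z)
C -> fault, evict Z, frames (D C)
E -> fault, evict C, frames (D E)
C -> fault, evict E, frames (D C)
F -> fault, evict C, frames (D F)
C -> fault, evict F, frames (D C)
F -> fault, evict C, frames (D F)
Page faults: 19.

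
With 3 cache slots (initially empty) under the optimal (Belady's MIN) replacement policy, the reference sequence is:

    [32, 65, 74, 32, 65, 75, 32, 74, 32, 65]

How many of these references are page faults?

5

32 -> fault, frames [32]
65 -> fault, frames [32, 65]
74 -> fault, frames [32, 65, 74]
32 -> hit
65 -> hit
75 -> fault, evict 65, frames [32, 74, 75]
32 -> hit
74 -> hit
32 -> hit
65 -> fault, evict 75, frames [32, 74, 65]
Page faults: 5.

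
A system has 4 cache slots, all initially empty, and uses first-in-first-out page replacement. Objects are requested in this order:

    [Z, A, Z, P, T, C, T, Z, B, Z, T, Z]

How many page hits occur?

5

Z → miss, frames {Z}
A → miss, frames {Z,A}
Z → hit
P → miss, frames {Z,A,P}
T → miss, frames {Z,A,P,T}
C → miss, evict Z, frames {A,P,T,C}
T → hit
Z → miss, evict A, frames {P,T,C,Z}
B → miss, evict P, frames {T,C,Z,B}
Z → hit
T → hit
Z → hit
Hits: 5.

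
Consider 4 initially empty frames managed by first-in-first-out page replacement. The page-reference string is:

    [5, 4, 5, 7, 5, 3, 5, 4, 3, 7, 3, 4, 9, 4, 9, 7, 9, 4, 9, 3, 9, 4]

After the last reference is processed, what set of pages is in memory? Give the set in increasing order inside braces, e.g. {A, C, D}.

{3, 4, 7, 9}

5 -> fault, frames [5]
4 -> fault, frames [5, 4]
5 -> hit
7 -> fault, frames [5, 4, 7]
5 -> hit
3 -> fault, frames [5, 4, 7, 3]
5 -> hit
4 -> hit
3 -> hit
7 -> hit
3 -> hit
4 -> hit
9 -> fault, evict 5, frames [4, 7, 3, 9]
4 -> hit
9 -> hit
7 -> hit
9 -> hit
4 -> hit
9 -> hit
3 -> hit
9 -> hit
4 -> hit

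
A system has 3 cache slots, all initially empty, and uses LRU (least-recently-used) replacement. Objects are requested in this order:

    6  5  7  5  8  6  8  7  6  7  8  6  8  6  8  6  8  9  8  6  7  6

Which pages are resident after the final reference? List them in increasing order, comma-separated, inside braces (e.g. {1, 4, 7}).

{6, 7, 8}

6 → miss, frames [6]
5 → miss, frames [6, 5]
7 → miss, frames [6, 5, 7]
5 → hit
8 → miss, evict 6, frames [7, 5, 8]
6 → miss, evict 7, frames [5, 8, 6]
8 → hit
7 → miss, evict 5, frames [6, 8, 7]
6 → hit
7 → hit
8 → hit
6 → hit
8 → hit
6 → hit
8 → hit
6 → hit
8 → hit
9 → miss, evict 7, frames [6, 8, 9]
8 → hit
6 → hit
7 → miss, evict 9, frames [8, 6, 7]
6 → hit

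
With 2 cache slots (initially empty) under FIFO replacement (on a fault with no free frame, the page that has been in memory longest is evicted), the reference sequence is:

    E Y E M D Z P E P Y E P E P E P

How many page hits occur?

6

E → miss, frames {E}
Y → miss, frames {E,Y}
E → hit
M → miss, evict E, frames {Y,M}
D → miss, evict Y, frames {M,D}
Z → miss, evict M, frames {D,Z}
P → miss, evict D, frames {Z,P}
E → miss, evict Z, frames {P,E}
P → hit
Y → miss, evict P, frames {E,Y}
E → hit
P → miss, evict E, frames {Y,P}
E → miss, evict Y, frames {P,E}
P → hit
E → hit
P → hit
Hits: 6.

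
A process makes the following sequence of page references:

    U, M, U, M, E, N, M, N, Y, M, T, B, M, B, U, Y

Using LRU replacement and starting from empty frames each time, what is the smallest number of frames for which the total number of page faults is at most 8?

f=1: 16 faults
f=2: 12 faults
f=3: 9 faults
f=4: 9 faults
f=5: 8 faults
f=6: 8 faults
f=7: 7 faults
Smallest f with faults ≤ 8 is 5.

5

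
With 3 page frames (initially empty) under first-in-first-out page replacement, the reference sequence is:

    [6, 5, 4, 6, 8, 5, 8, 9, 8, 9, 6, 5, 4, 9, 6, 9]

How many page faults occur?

6 → miss, frames (6)
5 → miss, frames (6 5)
4 → miss, frames (6 5 4)
6 → hit
8 → miss, evict 6, frames (5 4 8)
5 → hit
8 → hit
9 → miss, evict 5, frames (4 8 9)
8 → hit
9 → hit
6 → miss, evict 4, frames (8 9 6)
5 → miss, evict 8, frames (9 6 5)
4 → miss, evict 9, frames (6 5 4)
9 → miss, evict 6, frames (5 4 9)
6 → miss, evict 5, frames (4 9 6)
9 → hit
Page faults: 10.

10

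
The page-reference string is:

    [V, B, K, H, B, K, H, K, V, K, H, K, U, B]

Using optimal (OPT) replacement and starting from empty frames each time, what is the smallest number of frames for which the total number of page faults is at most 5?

f=1: 14 faults
f=2: 9 faults
f=3: 7 faults
f=4: 5 faults
f=5: 5 faults
Smallest f with faults ≤ 5 is 4.

4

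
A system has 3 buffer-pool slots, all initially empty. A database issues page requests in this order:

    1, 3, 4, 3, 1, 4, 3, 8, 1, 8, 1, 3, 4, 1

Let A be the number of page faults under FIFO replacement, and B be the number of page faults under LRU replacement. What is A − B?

Under FIFO: F F F . . . . F F . . F F . → 7 faults.
Under LRU: F F F . . . . F F . . . F . → 6 faults.
A − B = 7 − 6 = 1.

1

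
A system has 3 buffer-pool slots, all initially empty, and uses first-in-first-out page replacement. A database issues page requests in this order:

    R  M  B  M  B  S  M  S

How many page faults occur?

4

R → miss, frames [R]
M → miss, frames [R, M]
B → miss, frames [R, M, B]
M → hit
B → hit
S → miss, evict R, frames [M, B, S]
M → hit
S → hit
Page faults: 4.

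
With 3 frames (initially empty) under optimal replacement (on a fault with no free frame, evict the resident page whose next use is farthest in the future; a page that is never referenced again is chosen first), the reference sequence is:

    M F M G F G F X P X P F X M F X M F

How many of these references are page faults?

M -> fault, frames (M)
F -> fault, frames (M F)
M -> hit
G -> fault, frames (M F G)
F -> hit
G -> hit
F -> hit
X -> fault, evict G, frames (M F X)
P -> fault, evict M, frames (F X P)
X -> hit
P -> hit
F -> hit
X -> hit
M -> fault, evict P, frames (F X M)
F -> hit
X -> hit
M -> hit
F -> hit
Page faults: 6.

6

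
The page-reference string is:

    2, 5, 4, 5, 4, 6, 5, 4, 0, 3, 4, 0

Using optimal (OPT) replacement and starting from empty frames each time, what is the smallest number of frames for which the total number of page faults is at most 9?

2

f=1: 12 faults
f=2: 8 faults
f=3: 6 faults
f=4: 6 faults
f=5: 6 faults
f=6: 6 faults
Smallest f with faults ≤ 9 is 2.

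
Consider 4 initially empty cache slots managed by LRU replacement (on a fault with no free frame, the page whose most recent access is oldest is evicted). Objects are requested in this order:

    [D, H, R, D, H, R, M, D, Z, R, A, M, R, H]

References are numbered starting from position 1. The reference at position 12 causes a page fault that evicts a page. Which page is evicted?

D

pos 1: D → miss, frames [D]
pos 2: H → miss, frames [D, H]
pos 3: R → miss, frames [D, H, R]
pos 4: D → hit
pos 5: H → hit
pos 6: R → hit
pos 7: M → miss, frames [D, H, R, M]
pos 8: D → hit
pos 9: Z → miss, evict H, frames [R, M, D, Z]
pos 10: R → hit
pos 11: A → miss, evict M, frames [D, Z, R, A]
pos 12: M → miss, evict D, frames [Z, R, A, M]
At position 12, page D is evicted.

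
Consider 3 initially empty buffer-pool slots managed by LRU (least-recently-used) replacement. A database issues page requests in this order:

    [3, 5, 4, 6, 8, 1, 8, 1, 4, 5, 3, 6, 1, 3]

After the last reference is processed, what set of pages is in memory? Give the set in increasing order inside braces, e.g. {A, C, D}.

3 -> fault, frames [3]
5 -> fault, frames [3, 5]
4 -> fault, frames [3, 5, 4]
6 -> fault, evict 3, frames [5, 4, 6]
8 -> fault, evict 5, frames [4, 6, 8]
1 -> fault, evict 4, frames [6, 8, 1]
8 -> hit
1 -> hit
4 -> fault, evict 6, frames [8, 1, 4]
5 -> fault, evict 8, frames [1, 4, 5]
3 -> fault, evict 1, frames [4, 5, 3]
6 -> fault, evict 4, frames [5, 3, 6]
1 -> fault, evict 5, frames [3, 6, 1]
3 -> hit

{1, 3, 6}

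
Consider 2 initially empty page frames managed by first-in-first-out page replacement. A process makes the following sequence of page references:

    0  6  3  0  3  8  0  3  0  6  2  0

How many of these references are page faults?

0 → fault, frames (0)
6 → fault, frames (0 6)
3 → fault, evict 0, frames (6 3)
0 → fault, evict 6, frames (3 0)
3 → hit
8 → fault, evict 3, frames (0 8)
0 → hit
3 → fault, evict 0, frames (8 3)
0 → fault, evict 8, frames (3 0)
6 → fault, evict 3, frames (0 6)
2 → fault, evict 0, frames (6 2)
0 → fault, evict 6, frames (2 0)
Page faults: 10.

10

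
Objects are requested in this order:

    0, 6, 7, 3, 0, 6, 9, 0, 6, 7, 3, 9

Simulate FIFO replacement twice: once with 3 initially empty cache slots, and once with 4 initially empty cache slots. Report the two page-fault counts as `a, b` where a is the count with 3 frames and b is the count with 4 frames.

3 frames: F F F F F F F . . F F . → 9 faults.
4 frames: F F F F . . F F F F F F → 10 faults.
10 > 9: adding a frame increased faults — Belady's anomaly.

9, 10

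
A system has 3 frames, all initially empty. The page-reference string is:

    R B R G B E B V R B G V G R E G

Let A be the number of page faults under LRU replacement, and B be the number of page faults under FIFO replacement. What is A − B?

-2

Under LRU: F F . F . F . F F . F F . F F . → 10 faults.
Under FIFO: F F . F . F . F F F F F . F F F → 12 faults.
A − B = 10 − 12 = -2.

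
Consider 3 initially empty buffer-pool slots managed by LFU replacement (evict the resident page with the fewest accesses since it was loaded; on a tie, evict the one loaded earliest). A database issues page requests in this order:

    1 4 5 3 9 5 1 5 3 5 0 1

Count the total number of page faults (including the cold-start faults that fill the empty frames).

1 → fault, frames [1]
4 → fault, frames [1, 4]
5 → fault, frames [1, 4, 5]
3 → fault, evict 1, frames [4, 5, 3]
9 → fault, evict 4, frames [5, 3, 9]
5 → hit
1 → fault, evict 3, frames [5, 9, 1]
5 → hit
3 → fault, evict 9, frames [5, 1, 3]
5 → hit
0 → fault, evict 1, frames [5, 3, 0]
1 → fault, evict 3, frames [5, 0, 1]
Page faults: 9.

9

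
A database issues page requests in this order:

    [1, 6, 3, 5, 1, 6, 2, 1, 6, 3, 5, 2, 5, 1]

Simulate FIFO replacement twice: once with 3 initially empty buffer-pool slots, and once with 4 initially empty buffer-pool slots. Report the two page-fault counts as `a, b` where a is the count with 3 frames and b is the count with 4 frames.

3 frames: F F F F F F F . . F F . . F → 10 faults.
4 frames: F F F F . . F F F F F F . F → 11 faults.
11 > 10: adding a frame increased faults — Belady's anomaly.

10, 11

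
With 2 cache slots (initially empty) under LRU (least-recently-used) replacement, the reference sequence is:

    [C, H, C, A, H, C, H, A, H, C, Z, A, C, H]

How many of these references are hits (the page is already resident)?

3

C → fault, frames {C}
H → fault, frames {C,H}
C → hit
A → fault, evict H, frames {C,A}
H → fault, evict C, frames {A,H}
C → fault, evict A, frames {H,C}
H → hit
A → fault, evict C, frames {H,A}
H → hit
C → fault, evict A, frames {H,C}
Z → fault, evict H, frames {C,Z}
A → fault, evict C, frames {Z,A}
C → fault, evict Z, frames {A,C}
H → fault, evict A, frames {C,H}
Hits: 3.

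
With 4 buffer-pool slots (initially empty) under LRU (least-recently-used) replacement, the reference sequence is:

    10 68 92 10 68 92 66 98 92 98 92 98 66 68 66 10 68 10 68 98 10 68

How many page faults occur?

6

10 -> miss, frames (10)
68 -> miss, frames (10 68)
92 -> miss, frames (10 68 92)
10 -> hit
68 -> hit
92 -> hit
66 -> miss, frames (10 68 92 66)
98 -> miss, evict 10, frames (68 92 66 98)
92 -> hit
98 -> hit
92 -> hit
98 -> hit
66 -> hit
68 -> hit
66 -> hit
10 -> miss, evict 92, frames (98 68 66 10)
68 -> hit
10 -> hit
68 -> hit
98 -> hit
10 -> hit
68 -> hit
Page faults: 6.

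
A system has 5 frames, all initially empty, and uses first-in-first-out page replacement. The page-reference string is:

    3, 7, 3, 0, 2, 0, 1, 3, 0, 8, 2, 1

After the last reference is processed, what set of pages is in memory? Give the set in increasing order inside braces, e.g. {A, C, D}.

{0, 1, 2, 7, 8}

3: fault, frames {3}
7: fault, frames {3,7}
3: hit
0: fault, frames {3,7,0}
2: fault, frames {3,7,0,2}
0: hit
1: fault, frames {3,7,0,2,1}
3: hit
0: hit
8: fault, evict 3, frames {7,0,2,1,8}
2: hit
1: hit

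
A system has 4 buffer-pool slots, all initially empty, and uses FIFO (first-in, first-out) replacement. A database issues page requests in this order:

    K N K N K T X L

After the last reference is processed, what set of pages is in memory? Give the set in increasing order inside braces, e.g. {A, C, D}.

K -> miss, frames [K]
N -> miss, frames [K, N]
K -> hit
N -> hit
K -> hit
T -> miss, frames [K, N, T]
X -> miss, frames [K, N, T, X]
L -> miss, evict K, frames [N, T, X, L]

{L, N, T, X}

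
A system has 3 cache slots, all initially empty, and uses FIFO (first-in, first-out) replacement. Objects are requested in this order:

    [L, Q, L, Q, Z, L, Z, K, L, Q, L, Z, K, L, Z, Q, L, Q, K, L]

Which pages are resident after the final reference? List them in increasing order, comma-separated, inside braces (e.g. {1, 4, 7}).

L → fault, frames [L]
Q → fault, frames [L, Q]
L → hit
Q → hit
Z → fault, frames [L, Q, Z]
L → hit
Z → hit
K → fault, evict L, frames [Q, Z, K]
L → fault, evict Q, frames [Z, K, L]
Q → fault, evict Z, frames [K, L, Q]
L → hit
Z → fault, evict K, frames [L, Q, Z]
K → fault, evict L, frames [Q, Z, K]
L → fault, evict Q, frames [Z, K, L]
Z → hit
Q → fault, evict Z, frames [K, L, Q]
L → hit
Q → hit
K → hit
L → hit

{K, L, Q}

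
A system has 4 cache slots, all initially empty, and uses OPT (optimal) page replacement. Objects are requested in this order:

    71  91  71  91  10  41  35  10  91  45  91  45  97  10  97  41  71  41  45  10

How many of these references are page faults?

71 → fault, frames (71)
91 → fault, frames (71 91)
71 → hit
91 → hit
10 → fault, frames (71 91 10)
41 → fault, frames (71 91 10 41)
35 → fault, evict 71, frames (91 10 41 35)
10 → hit
91 → hit
45 → fault, evict 35, frames (91 10 41 45)
91 → hit
45 → hit
97 → fault, evict 91, frames (10 41 45 97)
10 → hit
97 → hit
41 → hit
71 → fault, evict 97, frames (10 41 45 71)
41 → hit
45 → hit
10 → hit
Page faults: 8.

8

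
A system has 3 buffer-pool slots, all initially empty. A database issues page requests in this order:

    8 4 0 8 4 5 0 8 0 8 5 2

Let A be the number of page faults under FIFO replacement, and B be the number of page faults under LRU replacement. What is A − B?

-1

Under FIFO: F F F . . F . F . . . F → 6 faults.
Under LRU: F F F . . F F F . . . F → 7 faults.
A − B = 6 − 7 = -1.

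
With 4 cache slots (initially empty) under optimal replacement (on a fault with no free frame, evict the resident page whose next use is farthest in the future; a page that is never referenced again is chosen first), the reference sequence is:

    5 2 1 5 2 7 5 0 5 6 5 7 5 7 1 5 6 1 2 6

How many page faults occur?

7

5: miss, frames [5]
2: miss, frames [5, 2]
1: miss, frames [5, 2, 1]
5: hit
2: hit
7: miss, frames [5, 2, 1, 7]
5: hit
0: miss, evict 2, frames [5, 1, 7, 0]
5: hit
6: miss, evict 0, frames [5, 1, 7, 6]
5: hit
7: hit
5: hit
7: hit
1: hit
5: hit
6: hit
1: hit
2: miss, evict 7, frames [5, 1, 6, 2]
6: hit
Page faults: 7.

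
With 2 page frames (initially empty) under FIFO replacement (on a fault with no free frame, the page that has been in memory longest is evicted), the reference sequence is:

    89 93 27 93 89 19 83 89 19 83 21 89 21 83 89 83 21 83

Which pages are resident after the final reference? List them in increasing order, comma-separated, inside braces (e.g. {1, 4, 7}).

{21, 83}

89 -> miss, frames [89]
93 -> miss, frames [89, 93]
27 -> miss, evict 89, frames [93, 27]
93 -> hit
89 -> miss, evict 93, frames [27, 89]
19 -> miss, evict 27, frames [89, 19]
83 -> miss, evict 89, frames [19, 83]
89 -> miss, evict 19, frames [83, 89]
19 -> miss, evict 83, frames [89, 19]
83 -> miss, evict 89, frames [19, 83]
21 -> miss, evict 19, frames [83, 21]
89 -> miss, evict 83, frames [21, 89]
21 -> hit
83 -> miss, evict 21, frames [89, 83]
89 -> hit
83 -> hit
21 -> miss, evict 89, frames [83, 21]
83 -> hit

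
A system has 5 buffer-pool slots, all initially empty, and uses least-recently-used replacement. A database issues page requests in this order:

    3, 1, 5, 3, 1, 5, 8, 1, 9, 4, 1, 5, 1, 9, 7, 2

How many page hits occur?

8

3 → miss, frames [3]
1 → miss, frames [3, 1]
5 → miss, frames [3, 1, 5]
3 → hit
1 → hit
5 → hit
8 → miss, frames [3, 1, 5, 8]
1 → hit
9 → miss, frames [3, 5, 8, 1, 9]
4 → miss, evict 3, frames [5, 8, 1, 9, 4]
1 → hit
5 → hit
1 → hit
9 → hit
7 → miss, evict 8, frames [4, 5, 1, 9, 7]
2 → miss, evict 4, frames [5, 1, 9, 7, 2]
Hits: 8.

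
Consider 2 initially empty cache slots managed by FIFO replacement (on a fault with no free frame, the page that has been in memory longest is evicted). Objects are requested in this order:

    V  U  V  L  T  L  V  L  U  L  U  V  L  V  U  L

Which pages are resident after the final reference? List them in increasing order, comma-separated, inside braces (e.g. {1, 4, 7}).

{L, U}

V -> miss, frames {V}
U -> miss, frames {V,U}
V -> hit
L -> miss, evict V, frames {U,L}
T -> miss, evict U, frames {L,T}
L -> hit
V -> miss, evict L, frames {T,V}
L -> miss, evict T, frames {V,L}
U -> miss, evict V, frames {L,U}
L -> hit
U -> hit
V -> miss, evict L, frames {U,V}
L -> miss, evict U, frames {V,L}
V -> hit
U -> miss, evict V, frames {L,U}
L -> hit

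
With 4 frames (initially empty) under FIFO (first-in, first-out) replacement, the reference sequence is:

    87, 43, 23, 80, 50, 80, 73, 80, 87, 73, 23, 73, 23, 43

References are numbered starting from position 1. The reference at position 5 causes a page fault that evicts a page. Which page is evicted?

87

pos 1: 87: fault, frames {87}
pos 2: 43: fault, frames {87,43}
pos 3: 23: fault, frames {87,43,23}
pos 4: 80: fault, frames {87,43,23,80}
pos 5: 50: fault, evict 87, frames {43,23,80,50}
At position 5, page 87 is evicted.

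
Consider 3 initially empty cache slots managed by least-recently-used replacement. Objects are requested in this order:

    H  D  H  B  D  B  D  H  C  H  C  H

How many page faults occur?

H → miss, frames {H}
D → miss, frames {H,D}
H → hit
B → miss, frames {D,H,B}
D → hit
B → hit
D → hit
H → hit
C → miss, evict B, frames {D,H,C}
H → hit
C → hit
H → hit
Page faults: 4.

4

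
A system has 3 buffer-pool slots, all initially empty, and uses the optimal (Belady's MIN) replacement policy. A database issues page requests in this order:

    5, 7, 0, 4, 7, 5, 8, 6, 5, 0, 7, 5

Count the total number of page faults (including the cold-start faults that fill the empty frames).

5 → fault, frames (5)
7 → fault, frames (5 7)
0 → fault, frames (5 7 0)
4 → fault, evict 0, frames (5 7 4)
7 → hit
5 → hit
8 → fault, evict 4, frames (5 7 8)
6 → fault, evict 8, frames (5 7 6)
5 → hit
0 → fault, evict 6, frames (5 7 0)
7 → hit
5 → hit
Page faults: 7.

7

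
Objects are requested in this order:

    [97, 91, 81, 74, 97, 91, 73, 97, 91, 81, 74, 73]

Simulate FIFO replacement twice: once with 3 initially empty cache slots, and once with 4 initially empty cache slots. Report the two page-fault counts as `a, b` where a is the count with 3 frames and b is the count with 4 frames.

9, 10

3 frames: F F F F F F F . . F F . → 9 faults.
4 frames: F F F F . . F F F F F F → 10 faults.
10 > 9: adding a frame increased faults — Belady's anomaly.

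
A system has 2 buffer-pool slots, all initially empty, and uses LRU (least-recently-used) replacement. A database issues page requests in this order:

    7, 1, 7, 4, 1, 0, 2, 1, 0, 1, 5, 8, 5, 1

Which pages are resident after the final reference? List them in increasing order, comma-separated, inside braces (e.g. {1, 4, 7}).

{1, 5}

7 -> miss, frames {7}
1 -> miss, frames {7,1}
7 -> hit
4 -> miss, evict 1, frames {7,4}
1 -> miss, evict 7, frames {4,1}
0 -> miss, evict 4, frames {1,0}
2 -> miss, evict 1, frames {0,2}
1 -> miss, evict 0, frames {2,1}
0 -> miss, evict 2, frames {1,0}
1 -> hit
5 -> miss, evict 0, frames {1,5}
8 -> miss, evict 1, frames {5,8}
5 -> hit
1 -> miss, evict 8, frames {5,1}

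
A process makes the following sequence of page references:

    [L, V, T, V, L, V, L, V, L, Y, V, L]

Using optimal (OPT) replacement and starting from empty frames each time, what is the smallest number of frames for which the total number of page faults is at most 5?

f=1: 12 faults
f=2: 6 faults
f=3: 4 faults
f=4: 4 faults
Smallest f with faults ≤ 5 is 3.

3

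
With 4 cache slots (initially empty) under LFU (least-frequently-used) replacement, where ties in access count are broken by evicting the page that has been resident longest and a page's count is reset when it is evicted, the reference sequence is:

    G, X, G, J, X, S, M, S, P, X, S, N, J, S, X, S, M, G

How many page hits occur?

9

G → fault, frames [G]
X → fault, frames [G, X]
G → hit
J → fault, frames [G, X, J]
X → hit
S → fault, frames [G, X, J, S]
M → fault, evict J, frames [G, X, S, M]
S → hit
P → fault, evict M, frames [G, X, S, P]
X → hit
S → hit
N → fault, evict P, frames [G, X, S, N]
J → fault, evict N, frames [G, X, S, J]
S → hit
X → hit
S → hit
M → fault, evict J, frames [G, X, S, M]
G → hit
Hits: 9.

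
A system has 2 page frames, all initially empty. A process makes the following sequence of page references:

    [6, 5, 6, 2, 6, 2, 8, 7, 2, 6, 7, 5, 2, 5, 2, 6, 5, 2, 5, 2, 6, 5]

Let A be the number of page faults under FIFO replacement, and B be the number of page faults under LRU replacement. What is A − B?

1

Under FIFO: F F . F F . F F F F F F F . . F F F . . F F → 16 faults.
Under LRU: F F . F . . F F F F F F F . . F F F . . F F → 15 faults.
A − B = 16 − 15 = 1.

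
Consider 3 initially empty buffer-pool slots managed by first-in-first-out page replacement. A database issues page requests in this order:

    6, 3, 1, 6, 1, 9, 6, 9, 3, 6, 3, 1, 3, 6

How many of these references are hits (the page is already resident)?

7

6: fault, frames {6}
3: fault, frames {6,3}
1: fault, frames {6,3,1}
6: hit
1: hit
9: fault, evict 6, frames {3,1,9}
6: fault, evict 3, frames {1,9,6}
9: hit
3: fault, evict 1, frames {9,6,3}
6: hit
3: hit
1: fault, evict 9, frames {6,3,1}
3: hit
6: hit
Hits: 7.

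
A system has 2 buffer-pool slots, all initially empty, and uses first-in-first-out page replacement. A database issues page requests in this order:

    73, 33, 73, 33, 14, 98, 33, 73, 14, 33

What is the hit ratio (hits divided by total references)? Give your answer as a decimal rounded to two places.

0.20

73 → fault, frames [73]
33 → fault, frames [73, 33]
73 → hit
33 → hit
14 → fault, evict 73, frames [33, 14]
98 → fault, evict 33, frames [14, 98]
33 → fault, evict 14, frames [98, 33]
73 → fault, evict 98, frames [33, 73]
14 → fault, evict 33, frames [73, 14]
33 → fault, evict 73, frames [14, 33]
Hits: 2 of 10 references → 2/10 = 0.2000.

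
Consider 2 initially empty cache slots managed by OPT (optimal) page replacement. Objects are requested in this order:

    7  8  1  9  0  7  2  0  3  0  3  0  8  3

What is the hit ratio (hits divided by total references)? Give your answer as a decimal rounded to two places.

7 → miss, frames (7)
8 → miss, frames (7 8)
1 → miss, evict 8, frames (7 1)
9 → miss, evict 1, frames (7 9)
0 → miss, evict 9, frames (7 0)
7 → hit
2 → miss, evict 7, frames (0 2)
0 → hit
3 → miss, evict 2, frames (0 3)
0 → hit
3 → hit
0 → hit
8 → miss, evict 0, frames (3 8)
3 → hit
Hits: 6 of 14 references → 6/14 = 0.4286.

0.43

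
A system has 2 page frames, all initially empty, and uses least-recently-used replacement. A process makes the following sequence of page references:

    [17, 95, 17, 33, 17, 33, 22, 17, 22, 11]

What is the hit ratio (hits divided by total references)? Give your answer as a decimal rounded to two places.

17 -> miss, frames (17)
95 -> miss, frames (17 95)
17 -> hit
33 -> miss, evict 95, frames (17 33)
17 -> hit
33 -> hit
22 -> miss, evict 17, frames (33 22)
17 -> miss, evict 33, frames (22 17)
22 -> hit
11 -> miss, evict 17, frames (22 11)
Hits: 4 of 10 references → 4/10 = 0.4000.

0.40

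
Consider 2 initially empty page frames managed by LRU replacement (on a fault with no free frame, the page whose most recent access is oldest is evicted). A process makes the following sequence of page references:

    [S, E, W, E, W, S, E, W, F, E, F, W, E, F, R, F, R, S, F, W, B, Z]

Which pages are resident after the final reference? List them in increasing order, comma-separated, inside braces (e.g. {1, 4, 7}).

S -> miss, frames [S]
E -> miss, frames [S, E]
W -> miss, evict S, frames [E, W]
E -> hit
W -> hit
S -> miss, evict E, frames [W, S]
E -> miss, evict W, frames [S, E]
W -> miss, evict S, frames [E, W]
F -> miss, evict E, frames [W, F]
E -> miss, evict W, frames [F, E]
F -> hit
W -> miss, evict E, frames [F, W]
E -> miss, evict F, frames [W, E]
F -> miss, evict W, frames [E, F]
R -> miss, evict E, frames [F, R]
F -> hit
R -> hit
S -> miss, evict F, frames [R, S]
F -> miss, evict R, frames [S, F]
W -> miss, evict S, frames [F, W]
B -> miss, evict F, frames [W, B]
Z -> miss, evict W, frames [B, Z]

{B, Z}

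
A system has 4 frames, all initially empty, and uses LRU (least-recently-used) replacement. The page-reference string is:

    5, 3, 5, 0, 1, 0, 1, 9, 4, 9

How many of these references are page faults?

6

5 → fault, frames (5)
3 → fault, frames (5 3)
5 → hit
0 → fault, frames (3 5 0)
1 → fault, frames (3 5 0 1)
0 → hit
1 → hit
9 → fault, evict 3, frames (5 0 1 9)
4 → fault, evict 5, frames (0 1 9 4)
9 → hit
Page faults: 6.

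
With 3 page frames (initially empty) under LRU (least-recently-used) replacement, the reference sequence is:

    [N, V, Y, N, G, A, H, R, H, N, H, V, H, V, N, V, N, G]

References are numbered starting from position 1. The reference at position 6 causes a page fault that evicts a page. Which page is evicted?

pos 1: N: miss, frames (N)
pos 2: V: miss, frames (N V)
pos 3: Y: miss, frames (N V Y)
pos 4: N: hit
pos 5: G: miss, evict V, frames (Y N G)
pos 6: A: miss, evict Y, frames (N G A)
At position 6, page Y is evicted.

Y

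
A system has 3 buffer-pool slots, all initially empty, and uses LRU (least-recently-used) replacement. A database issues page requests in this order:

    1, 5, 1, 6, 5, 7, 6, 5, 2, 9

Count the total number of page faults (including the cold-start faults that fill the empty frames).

6

1 → miss, frames {1}
5 → miss, frames {1,5}
1 → hit
6 → miss, frames {5,1,6}
5 → hit
7 → miss, evict 1, frames {6,5,7}
6 → hit
5 → hit
2 → miss, evict 7, frames {6,5,2}
9 → miss, evict 6, frames {5,2,9}
Page faults: 6.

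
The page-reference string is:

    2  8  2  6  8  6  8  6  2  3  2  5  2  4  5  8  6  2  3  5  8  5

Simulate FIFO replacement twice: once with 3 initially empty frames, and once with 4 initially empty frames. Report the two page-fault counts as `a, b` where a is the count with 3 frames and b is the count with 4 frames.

3 frames: F F . F . . . . . F F F . F . F F F F F F . → 13 faults.
4 frames: F F . F . . . . . F . F F F . F F . F F . . → 11 faults.
11 < 13: adding a frame reduced faults, as is typical.

13, 11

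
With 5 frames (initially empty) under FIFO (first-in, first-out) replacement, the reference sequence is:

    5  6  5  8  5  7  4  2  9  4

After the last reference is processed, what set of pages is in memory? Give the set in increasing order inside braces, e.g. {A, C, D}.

5 -> fault, frames {5}
6 -> fault, frames {5,6}
5 -> hit
8 -> fault, frames {5,6,8}
5 -> hit
7 -> fault, frames {5,6,8,7}
4 -> fault, frames {5,6,8,7,4}
2 -> fault, evict 5, frames {6,8,7,4,2}
9 -> fault, evict 6, frames {8,7,4,2,9}
4 -> hit

{2, 4, 7, 8, 9}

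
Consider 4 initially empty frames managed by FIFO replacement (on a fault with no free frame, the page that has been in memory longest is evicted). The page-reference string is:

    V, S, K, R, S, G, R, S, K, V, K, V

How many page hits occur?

V: fault, frames {V}
S: fault, frames {V,S}
K: fault, frames {V,S,K}
R: fault, frames {V,S,K,R}
S: hit
G: fault, evict V, frames {S,K,R,G}
R: hit
S: hit
K: hit
V: fault, evict S, frames {K,R,G,V}
K: hit
V: hit
Hits: 6.

6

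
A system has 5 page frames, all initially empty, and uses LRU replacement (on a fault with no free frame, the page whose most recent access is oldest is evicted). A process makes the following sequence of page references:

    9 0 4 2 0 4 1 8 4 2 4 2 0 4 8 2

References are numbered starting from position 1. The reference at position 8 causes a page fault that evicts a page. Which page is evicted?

9

pos 1: 9 → miss, frames {9}
pos 2: 0 → miss, frames {9,0}
pos 3: 4 → miss, frames {9,0,4}
pos 4: 2 → miss, frames {9,0,4,2}
pos 5: 0 → hit
pos 6: 4 → hit
pos 7: 1 → miss, frames {9,2,0,4,1}
pos 8: 8 → miss, evict 9, frames {2,0,4,1,8}
At position 8, page 9 is evicted.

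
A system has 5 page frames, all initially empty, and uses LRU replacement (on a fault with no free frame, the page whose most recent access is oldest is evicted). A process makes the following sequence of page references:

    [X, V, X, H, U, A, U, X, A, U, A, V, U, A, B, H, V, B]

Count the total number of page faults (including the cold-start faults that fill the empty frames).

X: fault, frames [X]
V: fault, frames [X, V]
X: hit
H: fault, frames [V, X, H]
U: fault, frames [V, X, H, U]
A: fault, frames [V, X, H, U, A]
U: hit
X: hit
A: hit
U: hit
A: hit
V: hit
U: hit
A: hit
B: fault, evict H, frames [X, V, U, A, B]
H: fault, evict X, frames [V, U, A, B, H]
V: hit
B: hit
Page faults: 7.

7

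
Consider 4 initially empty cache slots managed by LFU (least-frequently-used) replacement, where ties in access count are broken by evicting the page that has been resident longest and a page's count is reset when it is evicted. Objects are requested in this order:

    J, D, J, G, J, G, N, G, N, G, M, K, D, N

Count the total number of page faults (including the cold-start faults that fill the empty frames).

J → fault, frames {J}
D → fault, frames {J,D}
J → hit
G → fault, frames {J,D,G}
J → hit
G → hit
N → fault, frames {J,D,G,N}
G → hit
N → hit
G → hit
M → fault, evict D, frames {J,G,N,M}
K → fault, evict M, frames {J,G,N,K}
D → fault, evict K, frames {J,G,N,D}
N → hit
Page faults: 7.

7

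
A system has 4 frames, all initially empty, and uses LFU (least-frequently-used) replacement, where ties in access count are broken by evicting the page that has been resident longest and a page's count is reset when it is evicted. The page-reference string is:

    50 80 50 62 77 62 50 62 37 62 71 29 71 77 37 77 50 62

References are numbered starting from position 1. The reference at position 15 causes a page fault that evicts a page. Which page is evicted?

pos 1: 50 → miss, frames [50]
pos 2: 80 → miss, frames [50, 80]
pos 3: 50 → hit
pos 4: 62 → miss, frames [50, 80, 62]
pos 5: 77 → miss, frames [50, 80, 62, 77]
pos 6: 62 → hit
pos 7: 50 → hit
pos 8: 62 → hit
pos 9: 37 → miss, evict 80, frames [50, 62, 77, 37]
pos 10: 62 → hit
pos 11: 71 → miss, evict 77, frames [50, 62, 37, 71]
pos 12: 29 → miss, evict 37, frames [50, 62, 71, 29]
pos 13: 71 → hit
pos 14: 77 → miss, evict 29, frames [50, 62, 71, 77]
pos 15: 37 → miss, evict 77, frames [50, 62, 71, 37]
At position 15, page 77 is evicted.

77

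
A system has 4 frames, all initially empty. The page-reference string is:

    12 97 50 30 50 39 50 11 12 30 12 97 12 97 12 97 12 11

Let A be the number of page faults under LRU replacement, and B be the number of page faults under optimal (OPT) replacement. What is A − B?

2

Under LRU: F F F F . F . F F F . F . . . . . . → 9 faults.
Under OPT: F F F F . F . F . . . F . . . . . . → 7 faults.
A − B = 9 − 7 = 2.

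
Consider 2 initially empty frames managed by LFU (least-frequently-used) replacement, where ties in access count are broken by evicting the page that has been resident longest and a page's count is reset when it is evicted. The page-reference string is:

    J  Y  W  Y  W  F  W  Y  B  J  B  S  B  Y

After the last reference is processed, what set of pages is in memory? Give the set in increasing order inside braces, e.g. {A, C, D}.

J -> miss, frames (J)
Y -> miss, frames (J Y)
W -> miss, evict J, frames (Y W)
Y -> hit
W -> hit
F -> miss, evict Y, frames (W F)
W -> hit
Y -> miss, evict F, frames (W Y)
B -> miss, evict Y, frames (W B)
J -> miss, evict B, frames (W J)
B -> miss, evict J, frames (W B)
S -> miss, evict B, frames (W S)
B -> miss, evict S, frames (W B)
Y -> miss, evict B, frames (W Y)

{W, Y}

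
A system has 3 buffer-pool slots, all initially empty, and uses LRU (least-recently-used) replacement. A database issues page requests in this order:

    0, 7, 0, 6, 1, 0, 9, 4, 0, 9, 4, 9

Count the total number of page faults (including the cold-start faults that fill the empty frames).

0 -> miss, frames (0)
7 -> miss, frames (0 7)
0 -> hit
6 -> miss, frames (7 0 6)
1 -> miss, evict 7, frames (0 6 1)
0 -> hit
9 -> miss, evict 6, frames (1 0 9)
4 -> miss, evict 1, frames (0 9 4)
0 -> hit
9 -> hit
4 -> hit
9 -> hit
Page faults: 6.

6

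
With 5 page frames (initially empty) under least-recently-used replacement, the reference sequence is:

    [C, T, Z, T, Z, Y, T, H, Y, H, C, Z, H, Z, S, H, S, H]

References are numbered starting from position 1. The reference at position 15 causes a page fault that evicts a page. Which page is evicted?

pos 1: C: fault, frames [C]
pos 2: T: fault, frames [C, T]
pos 3: Z: fault, frames [C, T, Z]
pos 4: T: hit
pos 5: Z: hit
pos 6: Y: fault, frames [C, T, Z, Y]
pos 7: T: hit
pos 8: H: fault, frames [C, Z, Y, T, H]
pos 9: Y: hit
pos 10: H: hit
pos 11: C: hit
pos 12: Z: hit
pos 13: H: hit
pos 14: Z: hit
pos 15: S: fault, evict T, frames [Y, C, H, Z, S]
At position 15, page T is evicted.

T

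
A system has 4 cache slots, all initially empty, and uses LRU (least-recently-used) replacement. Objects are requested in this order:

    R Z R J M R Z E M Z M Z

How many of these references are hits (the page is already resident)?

R -> miss, frames {R}
Z -> miss, frames {R,Z}
R -> hit
J -> miss, frames {Z,R,J}
M -> miss, frames {Z,R,J,M}
R -> hit
Z -> hit
E -> miss, evict J, frames {M,R,Z,E}
M -> hit
Z -> hit
M -> hit
Z -> hit
Hits: 7.

7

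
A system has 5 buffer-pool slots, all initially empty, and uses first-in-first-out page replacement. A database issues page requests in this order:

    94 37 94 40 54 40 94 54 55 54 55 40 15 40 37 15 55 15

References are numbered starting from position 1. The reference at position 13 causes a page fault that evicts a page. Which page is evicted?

94

pos 1: 94: fault, frames {94}
pos 2: 37: fault, frames {94,37}
pos 3: 94: hit
pos 4: 40: fault, frames {94,37,40}
pos 5: 54: fault, frames {94,37,40,54}
pos 6: 40: hit
pos 7: 94: hit
pos 8: 54: hit
pos 9: 55: fault, frames {94,37,40,54,55}
pos 10: 54: hit
pos 11: 55: hit
pos 12: 40: hit
pos 13: 15: fault, evict 94, frames {37,40,54,55,15}
At position 13, page 94 is evicted.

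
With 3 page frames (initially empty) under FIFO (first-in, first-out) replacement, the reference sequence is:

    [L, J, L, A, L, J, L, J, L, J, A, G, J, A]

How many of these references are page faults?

L → fault, frames (L)
J → fault, frames (L J)
L → hit
A → fault, frames (L J A)
L → hit
J → hit
L → hit
J → hit
L → hit
J → hit
A → hit
G → fault, evict L, frames (J A G)
J → hit
A → hit
Page faults: 4.

4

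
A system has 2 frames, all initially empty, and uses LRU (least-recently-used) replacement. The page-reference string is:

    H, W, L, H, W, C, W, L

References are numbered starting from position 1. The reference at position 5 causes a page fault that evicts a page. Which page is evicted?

pos 1: H: fault, frames [H]
pos 2: W: fault, frames [H, W]
pos 3: L: fault, evict H, frames [W, L]
pos 4: H: fault, evict W, frames [L, H]
pos 5: W: fault, evict L, frames [H, W]
At position 5, page L is evicted.

L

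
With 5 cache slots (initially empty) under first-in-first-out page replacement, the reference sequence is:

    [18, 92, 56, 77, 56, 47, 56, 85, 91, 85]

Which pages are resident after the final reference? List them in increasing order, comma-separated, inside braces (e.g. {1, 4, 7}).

18: fault, frames [18]
92: fault, frames [18, 92]
56: fault, frames [18, 92, 56]
77: fault, frames [18, 92, 56, 77]
56: hit
47: fault, frames [18, 92, 56, 77, 47]
56: hit
85: fault, evict 18, frames [92, 56, 77, 47, 85]
91: fault, evict 92, frames [56, 77, 47, 85, 91]
85: hit

{47, 56, 77, 85, 91}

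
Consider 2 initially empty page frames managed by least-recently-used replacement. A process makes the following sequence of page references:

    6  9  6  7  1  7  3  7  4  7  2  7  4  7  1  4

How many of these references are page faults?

6 -> miss, frames (6)
9 -> miss, frames (6 9)
6 -> hit
7 -> miss, evict 9, frames (6 7)
1 -> miss, evict 6, frames (7 1)
7 -> hit
3 -> miss, evict 1, frames (7 3)
7 -> hit
4 -> miss, evict 3, frames (7 4)
7 -> hit
2 -> miss, evict 4, frames (7 2)
7 -> hit
4 -> miss, evict 2, frames (7 4)
7 -> hit
1 -> miss, evict 4, frames (7 1)
4 -> miss, evict 7, frames (1 4)
Page faults: 10.

10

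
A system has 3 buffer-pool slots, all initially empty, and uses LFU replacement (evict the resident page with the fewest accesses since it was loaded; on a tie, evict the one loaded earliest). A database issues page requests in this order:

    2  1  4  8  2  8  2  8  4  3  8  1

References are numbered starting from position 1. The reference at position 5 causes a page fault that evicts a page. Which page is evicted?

pos 1: 2 → miss, frames [2]
pos 2: 1 → miss, frames [2, 1]
pos 3: 4 → miss, frames [2, 1, 4]
pos 4: 8 → miss, evict 2, frames [1, 4, 8]
pos 5: 2 → miss, evict 1, frames [4, 8, 2]
At position 5, page 1 is evicted.

1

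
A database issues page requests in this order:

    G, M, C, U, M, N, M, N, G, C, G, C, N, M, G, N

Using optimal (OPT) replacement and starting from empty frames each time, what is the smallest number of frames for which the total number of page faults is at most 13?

2

f=1: 16 faults
f=2: 10 faults
f=3: 7 faults
f=4: 5 faults
f=5: 5 faults
Smallest f with faults ≤ 13 is 2.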